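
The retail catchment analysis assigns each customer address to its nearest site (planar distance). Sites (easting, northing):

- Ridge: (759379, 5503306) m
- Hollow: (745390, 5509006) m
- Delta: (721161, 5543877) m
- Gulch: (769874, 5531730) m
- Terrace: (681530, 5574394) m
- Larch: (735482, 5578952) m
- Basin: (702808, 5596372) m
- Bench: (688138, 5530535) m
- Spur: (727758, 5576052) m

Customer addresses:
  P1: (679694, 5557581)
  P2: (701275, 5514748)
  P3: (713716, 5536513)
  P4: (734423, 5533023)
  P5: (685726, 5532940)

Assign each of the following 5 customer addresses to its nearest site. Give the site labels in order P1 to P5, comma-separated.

P1 → Terrace (d²=286047865.00)
P2 → Bench (d²=421810138.00)
P3 → Delta (d²=109656521.00)
P4 → Delta (d²=293689960.00)
P5 → Bench (d²=11601769.00)

Terrace, Bench, Delta, Delta, Bench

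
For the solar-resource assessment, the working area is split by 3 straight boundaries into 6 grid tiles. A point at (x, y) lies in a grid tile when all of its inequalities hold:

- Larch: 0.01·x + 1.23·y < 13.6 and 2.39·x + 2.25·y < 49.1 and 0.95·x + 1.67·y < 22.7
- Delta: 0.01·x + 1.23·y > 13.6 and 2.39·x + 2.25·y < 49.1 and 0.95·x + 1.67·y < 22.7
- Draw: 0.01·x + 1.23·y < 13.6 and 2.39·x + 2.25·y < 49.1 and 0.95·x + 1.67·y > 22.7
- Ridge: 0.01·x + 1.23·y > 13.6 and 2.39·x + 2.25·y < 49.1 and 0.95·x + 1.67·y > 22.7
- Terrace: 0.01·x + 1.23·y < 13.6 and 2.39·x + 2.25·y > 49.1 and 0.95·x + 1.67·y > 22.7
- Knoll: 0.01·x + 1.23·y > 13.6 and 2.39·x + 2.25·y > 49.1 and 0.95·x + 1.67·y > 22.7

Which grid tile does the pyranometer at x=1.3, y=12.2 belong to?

Delta

0.01·1.3 + 1.23·12.2 = 15.019, which is > 13.6
2.39·1.3 + 2.25·12.2 = 30.557, which is < 49.1
0.95·1.3 + 1.67·12.2 = 21.609, which is < 22.7
This sign pattern matches Delta.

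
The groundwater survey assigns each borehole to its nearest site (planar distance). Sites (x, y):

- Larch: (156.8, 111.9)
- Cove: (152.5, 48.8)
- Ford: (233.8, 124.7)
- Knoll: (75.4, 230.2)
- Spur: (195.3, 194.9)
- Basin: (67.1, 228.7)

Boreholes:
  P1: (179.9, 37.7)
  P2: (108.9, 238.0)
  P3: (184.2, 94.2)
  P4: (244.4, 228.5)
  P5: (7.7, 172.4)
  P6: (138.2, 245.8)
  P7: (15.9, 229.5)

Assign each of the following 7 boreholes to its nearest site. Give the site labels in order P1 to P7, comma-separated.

Cove, Knoll, Larch, Spur, Basin, Knoll, Basin

P1 → Cove (d²=873.97)
P2 → Knoll (d²=1183.09)
P3 → Larch (d²=1064.05)
P4 → Spur (d²=3539.77)
P5 → Basin (d²=6698.05)
P6 → Knoll (d²=4187.20)
P7 → Basin (d²=2622.08)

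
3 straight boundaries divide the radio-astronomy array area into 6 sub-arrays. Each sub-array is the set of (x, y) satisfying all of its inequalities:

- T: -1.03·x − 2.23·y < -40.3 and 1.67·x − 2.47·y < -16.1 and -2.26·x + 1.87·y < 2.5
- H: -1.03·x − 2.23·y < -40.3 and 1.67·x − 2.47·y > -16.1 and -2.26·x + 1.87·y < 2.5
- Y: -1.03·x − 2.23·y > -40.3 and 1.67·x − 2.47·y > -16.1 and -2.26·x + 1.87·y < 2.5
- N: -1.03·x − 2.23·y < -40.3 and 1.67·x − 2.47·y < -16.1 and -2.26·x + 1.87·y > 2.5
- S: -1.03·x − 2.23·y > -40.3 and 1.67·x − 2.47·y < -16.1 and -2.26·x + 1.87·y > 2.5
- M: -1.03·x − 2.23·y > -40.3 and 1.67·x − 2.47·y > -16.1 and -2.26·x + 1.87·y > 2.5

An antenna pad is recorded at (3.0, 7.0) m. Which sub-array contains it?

-1.03·3.0 − 2.23·7.0 = -18.700, which is > -40.3
1.67·3.0 − 2.47·7.0 = -12.280, which is > -16.1
-2.26·3.0 + 1.87·7.0 = 6.310, which is > 2.5
This sign pattern matches M.

M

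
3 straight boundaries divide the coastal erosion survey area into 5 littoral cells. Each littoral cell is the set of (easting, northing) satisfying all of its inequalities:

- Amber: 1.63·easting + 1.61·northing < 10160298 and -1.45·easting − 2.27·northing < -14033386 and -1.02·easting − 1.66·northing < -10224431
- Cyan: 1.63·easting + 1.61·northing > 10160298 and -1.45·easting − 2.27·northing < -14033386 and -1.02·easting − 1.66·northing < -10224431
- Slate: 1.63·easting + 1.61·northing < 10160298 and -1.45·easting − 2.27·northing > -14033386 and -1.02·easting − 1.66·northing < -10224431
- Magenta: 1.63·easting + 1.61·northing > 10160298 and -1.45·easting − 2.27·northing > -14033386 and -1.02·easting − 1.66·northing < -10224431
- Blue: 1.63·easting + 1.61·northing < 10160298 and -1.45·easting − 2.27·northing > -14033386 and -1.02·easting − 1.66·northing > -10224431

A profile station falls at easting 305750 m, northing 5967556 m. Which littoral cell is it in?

Blue

1.63·305750 + 1.61·5967556 = 10106137.660, which is < 10160298
-1.45·305750 − 2.27·5967556 = -13989689.620, which is > -14033386
-1.02·305750 − 1.66·5967556 = -10218007.960, which is > -10224431
This sign pattern matches Blue.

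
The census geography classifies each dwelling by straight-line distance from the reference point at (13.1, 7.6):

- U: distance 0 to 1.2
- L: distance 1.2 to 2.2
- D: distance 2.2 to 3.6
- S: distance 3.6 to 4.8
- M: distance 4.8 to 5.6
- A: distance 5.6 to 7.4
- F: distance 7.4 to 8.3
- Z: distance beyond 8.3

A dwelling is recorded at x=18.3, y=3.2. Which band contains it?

Distance = √((18.3−13.1)² + (3.2−7.6)²) = √(27.040 + 19.360) = 6.812.
5.6 ≤ 6.812 < 7.4 → A.

A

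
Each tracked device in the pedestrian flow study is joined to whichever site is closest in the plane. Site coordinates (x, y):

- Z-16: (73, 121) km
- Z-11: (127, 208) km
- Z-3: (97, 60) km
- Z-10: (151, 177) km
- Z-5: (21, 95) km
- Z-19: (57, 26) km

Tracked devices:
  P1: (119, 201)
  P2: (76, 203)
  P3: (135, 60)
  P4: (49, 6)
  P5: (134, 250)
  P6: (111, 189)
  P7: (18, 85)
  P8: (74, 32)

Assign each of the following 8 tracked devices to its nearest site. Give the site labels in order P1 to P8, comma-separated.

P1 → Z-11 (d²=113.00)
P2 → Z-11 (d²=2626.00)
P3 → Z-3 (d²=1444.00)
P4 → Z-19 (d²=464.00)
P5 → Z-11 (d²=1813.00)
P6 → Z-11 (d²=617.00)
P7 → Z-5 (d²=109.00)
P8 → Z-19 (d²=325.00)

Z-11, Z-11, Z-3, Z-19, Z-11, Z-11, Z-5, Z-19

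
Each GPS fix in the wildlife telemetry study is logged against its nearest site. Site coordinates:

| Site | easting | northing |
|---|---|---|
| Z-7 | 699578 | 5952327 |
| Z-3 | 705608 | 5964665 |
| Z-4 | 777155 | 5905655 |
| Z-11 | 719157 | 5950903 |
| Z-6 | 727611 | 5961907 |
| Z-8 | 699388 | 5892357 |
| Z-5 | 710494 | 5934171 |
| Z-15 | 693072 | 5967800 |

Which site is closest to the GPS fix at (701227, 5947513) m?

Z-7

Squared distances to each site:
Z-7: 25893797.000; Z-3: 313384265.000; Z-4: 7517153348.000; Z-11: 332977000.000; Z-6: 903302692.000; Z-8: 3045566257.000; Z-5: 263886253.000; Z-15: 478066394.000.
Minimum at Z-7.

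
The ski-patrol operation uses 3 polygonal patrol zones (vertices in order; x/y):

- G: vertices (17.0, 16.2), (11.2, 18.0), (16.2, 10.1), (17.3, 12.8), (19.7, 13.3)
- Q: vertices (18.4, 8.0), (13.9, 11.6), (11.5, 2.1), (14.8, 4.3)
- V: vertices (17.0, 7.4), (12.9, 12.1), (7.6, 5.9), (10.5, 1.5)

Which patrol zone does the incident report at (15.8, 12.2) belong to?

Cast a ray rightward from (15.8, 12.2). For each polygon, the edges (by vertex number in listed order) whose endpoints lie on opposite sides of y = 12.2, where each meets that height, and whether that is right or left of the point:
G: 2–3 at x≈14.87 (left), 3–4 at x≈17.06 (right) → 1 crossing.
Q: no edge straddles that height → 0 crossings.
V: no edge straddles that height → 0 crossings.
Only G has an odd count, so the point is inside G.

G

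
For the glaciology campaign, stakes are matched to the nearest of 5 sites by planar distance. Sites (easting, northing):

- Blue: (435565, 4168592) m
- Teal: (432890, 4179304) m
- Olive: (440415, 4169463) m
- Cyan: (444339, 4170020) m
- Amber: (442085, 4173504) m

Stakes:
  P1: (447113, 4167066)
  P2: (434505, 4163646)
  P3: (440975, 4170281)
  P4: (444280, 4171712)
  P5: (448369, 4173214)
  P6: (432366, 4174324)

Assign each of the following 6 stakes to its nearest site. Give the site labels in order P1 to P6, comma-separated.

Cyan, Blue, Olive, Cyan, Cyan, Teal

P1 → Cyan (d²=16421192.00)
P2 → Blue (d²=25586516.00)
P3 → Olive (d²=982724.00)
P4 → Cyan (d²=2866345.00)
P5 → Cyan (d²=26442536.00)
P6 → Teal (d²=25074976.00)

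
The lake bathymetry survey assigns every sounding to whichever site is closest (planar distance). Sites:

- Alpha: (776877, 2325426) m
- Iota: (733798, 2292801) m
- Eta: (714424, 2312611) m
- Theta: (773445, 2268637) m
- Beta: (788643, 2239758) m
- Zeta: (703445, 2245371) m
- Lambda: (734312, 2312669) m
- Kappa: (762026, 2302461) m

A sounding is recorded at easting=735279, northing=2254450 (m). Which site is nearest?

Zeta

Squared distances to each site:
Alpha: 6767986180.000; Iota: 1472992562.000; Eta: 3817632946.000; Theta: 1657914525.000; Beta: 3063571360.000; Zeta: 1095831797.000; Lambda: 3390387050.000; Kappa: 3020458130.000.
Minimum at Zeta.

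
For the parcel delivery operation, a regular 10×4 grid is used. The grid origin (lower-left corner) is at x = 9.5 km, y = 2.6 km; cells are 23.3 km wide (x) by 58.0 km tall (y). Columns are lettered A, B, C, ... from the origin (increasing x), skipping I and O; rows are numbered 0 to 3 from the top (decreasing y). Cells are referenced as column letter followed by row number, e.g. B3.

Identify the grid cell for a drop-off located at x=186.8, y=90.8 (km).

Column index: ⌊(186.8 − 9.5) / 23.3⌋ = ⌊7.609⌋ = 7 → column H
Row offset from origin: ⌊(90.8 − 2.6) / 58.0⌋ = ⌊1.521⌋ = 1 → row 2 (counted from top)

H2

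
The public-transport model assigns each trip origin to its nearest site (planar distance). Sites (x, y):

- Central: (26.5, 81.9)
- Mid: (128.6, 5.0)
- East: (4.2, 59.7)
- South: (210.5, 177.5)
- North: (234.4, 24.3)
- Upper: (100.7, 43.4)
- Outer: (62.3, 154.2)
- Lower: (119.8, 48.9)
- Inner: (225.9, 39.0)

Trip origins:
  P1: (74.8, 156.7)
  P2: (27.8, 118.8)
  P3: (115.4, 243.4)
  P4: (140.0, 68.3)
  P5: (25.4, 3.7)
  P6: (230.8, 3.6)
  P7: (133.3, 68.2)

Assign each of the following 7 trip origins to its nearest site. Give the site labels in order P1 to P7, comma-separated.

Outer, Central, Outer, Lower, East, North, Lower

P1 → Outer (d²=162.50)
P2 → Central (d²=1363.30)
P3 → Outer (d²=10776.25)
P4 → Lower (d²=784.40)
P5 → East (d²=3585.44)
P6 → North (d²=441.45)
P7 → Lower (d²=554.74)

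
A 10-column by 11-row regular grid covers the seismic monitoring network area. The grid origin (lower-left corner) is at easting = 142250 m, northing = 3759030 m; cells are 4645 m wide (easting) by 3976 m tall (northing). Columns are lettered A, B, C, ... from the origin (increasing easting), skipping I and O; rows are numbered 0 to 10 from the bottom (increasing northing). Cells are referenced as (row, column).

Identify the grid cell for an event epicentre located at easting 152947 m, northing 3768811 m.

(2, C)

Column index: ⌊(152947 − 142250) / 4645⌋ = ⌊2.303⌋ = 2 → column C
Row offset from origin: ⌊(3768811 − 3759030) / 3976⌋ = ⌊2.460⌋ = 2 → row 2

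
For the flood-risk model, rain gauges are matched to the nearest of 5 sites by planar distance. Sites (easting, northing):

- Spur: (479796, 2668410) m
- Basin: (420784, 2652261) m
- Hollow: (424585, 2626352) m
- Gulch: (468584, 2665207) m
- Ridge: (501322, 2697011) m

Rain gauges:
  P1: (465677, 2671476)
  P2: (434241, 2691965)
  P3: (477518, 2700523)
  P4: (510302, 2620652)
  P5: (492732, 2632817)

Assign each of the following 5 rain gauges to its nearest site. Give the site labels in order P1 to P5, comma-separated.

Gulch, Basin, Ridge, Spur, Spur

P1 → Gulch (d²=47751010.00)
P2 → Basin (d²=1757498465.00)
P3 → Ridge (d²=578964560.00)
P4 → Spur (d²=3211442600.00)
P5 → Spur (d²=1434201745.00)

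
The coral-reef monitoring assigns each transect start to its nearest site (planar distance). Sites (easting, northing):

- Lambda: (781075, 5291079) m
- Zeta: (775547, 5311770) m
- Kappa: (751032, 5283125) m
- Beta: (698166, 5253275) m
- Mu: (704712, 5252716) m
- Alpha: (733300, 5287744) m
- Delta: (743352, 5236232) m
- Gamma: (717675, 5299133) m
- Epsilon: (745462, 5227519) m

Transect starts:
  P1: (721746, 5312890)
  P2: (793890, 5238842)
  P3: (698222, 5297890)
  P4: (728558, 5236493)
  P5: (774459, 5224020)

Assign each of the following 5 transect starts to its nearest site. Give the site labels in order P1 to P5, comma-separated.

P1 → Gamma (d²=205828090.00)
P2 → Epsilon (d²=2473481513.00)
P3 → Gamma (d²=379964258.00)
P4 → Delta (d²=218930557.00)
P5 → Epsilon (d²=853069010.00)

Gamma, Epsilon, Gamma, Delta, Epsilon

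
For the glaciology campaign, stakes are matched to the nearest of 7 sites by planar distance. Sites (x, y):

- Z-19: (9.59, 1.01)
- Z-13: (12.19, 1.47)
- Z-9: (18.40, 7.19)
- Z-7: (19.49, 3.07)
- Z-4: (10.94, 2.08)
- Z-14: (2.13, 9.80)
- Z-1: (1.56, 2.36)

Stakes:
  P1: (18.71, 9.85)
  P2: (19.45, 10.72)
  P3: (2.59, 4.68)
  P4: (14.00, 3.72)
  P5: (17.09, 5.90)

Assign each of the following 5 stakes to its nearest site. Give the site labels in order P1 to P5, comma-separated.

P1 → Z-9 (d²=7.17)
P2 → Z-9 (d²=13.56)
P3 → Z-1 (d²=6.44)
P4 → Z-13 (d²=8.34)
P5 → Z-9 (d²=3.38)

Z-9, Z-9, Z-1, Z-13, Z-9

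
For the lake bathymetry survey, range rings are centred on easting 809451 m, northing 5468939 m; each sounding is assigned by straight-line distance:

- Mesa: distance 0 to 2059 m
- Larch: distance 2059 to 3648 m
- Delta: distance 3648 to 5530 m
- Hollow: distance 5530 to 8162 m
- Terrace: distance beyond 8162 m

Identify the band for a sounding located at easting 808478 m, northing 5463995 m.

Distance = √((808478−809451)² + (5463995−5468939)²) = √(946729.000 + 24443136.000) = 5038.836 m.
3648 ≤ 5038.836 < 5530 → Delta.

Delta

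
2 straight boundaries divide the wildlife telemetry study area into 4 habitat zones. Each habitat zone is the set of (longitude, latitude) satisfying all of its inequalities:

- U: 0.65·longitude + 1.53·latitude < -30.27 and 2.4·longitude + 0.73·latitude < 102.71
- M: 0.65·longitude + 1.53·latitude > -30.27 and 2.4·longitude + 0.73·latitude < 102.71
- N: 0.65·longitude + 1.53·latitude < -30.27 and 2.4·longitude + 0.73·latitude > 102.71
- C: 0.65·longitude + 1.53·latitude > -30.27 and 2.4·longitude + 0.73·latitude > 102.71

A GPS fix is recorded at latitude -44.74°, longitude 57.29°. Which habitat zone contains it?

N

0.65·57.29 + 1.53·-44.74 = -31.214, which is < -30.27
2.4·57.29 + 0.73·-44.74 = 104.836, which is > 102.71
This sign pattern matches N.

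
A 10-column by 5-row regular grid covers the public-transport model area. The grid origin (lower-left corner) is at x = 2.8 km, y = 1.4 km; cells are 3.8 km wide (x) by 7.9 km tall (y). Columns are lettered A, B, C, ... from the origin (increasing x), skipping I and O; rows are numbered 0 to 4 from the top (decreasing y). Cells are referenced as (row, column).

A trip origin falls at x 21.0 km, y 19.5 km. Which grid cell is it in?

Column index: ⌊(21.0 − 2.8) / 3.8⌋ = ⌊4.789⌋ = 4 → column E
Row offset from origin: ⌊(19.5 − 1.4) / 7.9⌋ = ⌊2.291⌋ = 2 → row 2 (counted from top)

(2, E)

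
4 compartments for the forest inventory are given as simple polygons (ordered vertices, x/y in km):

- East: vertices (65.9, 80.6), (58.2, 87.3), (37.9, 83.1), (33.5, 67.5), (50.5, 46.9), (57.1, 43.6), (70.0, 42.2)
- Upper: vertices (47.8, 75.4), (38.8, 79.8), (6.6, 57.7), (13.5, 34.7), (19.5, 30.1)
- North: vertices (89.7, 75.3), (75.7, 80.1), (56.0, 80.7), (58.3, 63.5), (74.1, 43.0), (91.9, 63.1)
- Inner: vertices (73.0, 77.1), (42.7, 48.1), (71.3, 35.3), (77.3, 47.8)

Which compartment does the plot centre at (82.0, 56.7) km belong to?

Cast a ray rightward from (82.0, 56.7). For each polygon, the edges (by vertex number in listed order) whose endpoints lie on opposite sides of y = 56.7, where each meets that height, and whether that is right or left of the point:
East: 4–5 at x≈42.41 (left), 7–1 at x≈68.45 (left) → 0 crossings.
Upper: 3–4 at x≈6.90 (left), 5–1 at x≈36.12 (left) → 0 crossings.
North: 4–5 at x≈63.54 (left), 5–6 at x≈86.23 (right) → 1 crossing.
Inner: 1–2 at x≈51.69 (left), 4–1 at x≈75.99 (left) → 0 crossings.
Only North has an odd count, so the point is inside North.

North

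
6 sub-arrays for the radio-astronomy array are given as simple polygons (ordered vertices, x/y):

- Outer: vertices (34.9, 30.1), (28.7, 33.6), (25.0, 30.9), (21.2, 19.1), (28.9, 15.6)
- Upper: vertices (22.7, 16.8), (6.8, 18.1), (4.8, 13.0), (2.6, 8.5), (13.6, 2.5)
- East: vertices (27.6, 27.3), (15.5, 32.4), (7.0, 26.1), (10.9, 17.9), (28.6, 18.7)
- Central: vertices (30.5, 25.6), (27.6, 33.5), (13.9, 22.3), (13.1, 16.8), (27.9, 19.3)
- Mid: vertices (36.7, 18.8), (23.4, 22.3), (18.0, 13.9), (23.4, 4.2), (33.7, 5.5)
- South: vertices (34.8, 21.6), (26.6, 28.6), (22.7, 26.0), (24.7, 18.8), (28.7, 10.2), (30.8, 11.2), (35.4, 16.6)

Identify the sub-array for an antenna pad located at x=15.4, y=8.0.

Upper

Cast a ray rightward from (15.4, 8.0). For each polygon, the edges (by vertex number in listed order) whose endpoints lie on opposite sides of y = 8.0, where each meets that height, and whether that is right or left of the point:
Outer: no edge straddles that height → 0 crossings.
Upper: 4–5 at x≈3.52 (left), 5–1 at x≈17.10 (right) → 1 crossing.
East: no edge straddles that height → 0 crossings.
Central: no edge straddles that height → 0 crossings.
Mid: 3–4 at x≈21.28 (right), 5–1 at x≈34.26 (right) → 2 crossings.
South: no edge straddles that height → 0 crossings.
Only Upper has an odd count, so the point is inside Upper.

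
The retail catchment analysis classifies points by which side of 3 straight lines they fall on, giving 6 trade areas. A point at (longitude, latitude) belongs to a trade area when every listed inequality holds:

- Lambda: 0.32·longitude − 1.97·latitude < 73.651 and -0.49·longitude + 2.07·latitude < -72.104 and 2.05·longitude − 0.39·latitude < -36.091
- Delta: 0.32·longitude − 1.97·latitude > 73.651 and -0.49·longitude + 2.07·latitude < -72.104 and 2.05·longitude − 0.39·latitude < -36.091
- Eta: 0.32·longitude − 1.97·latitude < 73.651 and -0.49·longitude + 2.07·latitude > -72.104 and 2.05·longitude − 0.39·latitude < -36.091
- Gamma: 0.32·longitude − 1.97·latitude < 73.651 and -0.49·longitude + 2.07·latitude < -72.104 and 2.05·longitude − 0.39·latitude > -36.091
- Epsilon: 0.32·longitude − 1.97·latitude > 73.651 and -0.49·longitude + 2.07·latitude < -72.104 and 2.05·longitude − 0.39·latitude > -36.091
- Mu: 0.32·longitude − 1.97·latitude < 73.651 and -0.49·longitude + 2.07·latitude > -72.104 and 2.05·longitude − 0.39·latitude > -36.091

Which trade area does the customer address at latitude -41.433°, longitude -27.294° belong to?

0.32·-27.294 − 1.97·-41.433 = 72.889, which is < 73.651
-0.49·-27.294 + 2.07·-41.433 = -72.392, which is < -72.104
2.05·-27.294 − 0.39·-41.433 = -39.794, which is < -36.091
This sign pattern matches Lambda.

Lambda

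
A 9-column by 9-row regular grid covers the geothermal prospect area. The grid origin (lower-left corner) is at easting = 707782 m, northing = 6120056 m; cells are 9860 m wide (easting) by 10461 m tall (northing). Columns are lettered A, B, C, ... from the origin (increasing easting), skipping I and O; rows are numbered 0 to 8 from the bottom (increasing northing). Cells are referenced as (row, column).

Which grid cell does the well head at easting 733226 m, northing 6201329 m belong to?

(7, C)

Column index: ⌊(733226 − 707782) / 9860⌋ = ⌊2.581⌋ = 2 → column C
Row offset from origin: ⌊(6201329 − 6120056) / 10461⌋ = ⌊7.769⌋ = 7 → row 7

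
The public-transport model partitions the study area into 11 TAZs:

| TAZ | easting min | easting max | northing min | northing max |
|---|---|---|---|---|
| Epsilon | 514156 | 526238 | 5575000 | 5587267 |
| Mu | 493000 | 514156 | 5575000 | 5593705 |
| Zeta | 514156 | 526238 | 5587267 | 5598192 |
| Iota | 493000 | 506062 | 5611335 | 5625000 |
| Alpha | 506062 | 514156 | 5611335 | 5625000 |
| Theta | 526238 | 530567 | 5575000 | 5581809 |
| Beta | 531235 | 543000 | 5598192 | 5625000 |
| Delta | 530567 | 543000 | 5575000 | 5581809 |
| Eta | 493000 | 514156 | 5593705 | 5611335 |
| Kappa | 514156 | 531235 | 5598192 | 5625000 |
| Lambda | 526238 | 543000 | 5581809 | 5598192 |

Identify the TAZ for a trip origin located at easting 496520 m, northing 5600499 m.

Eta

The point has easting = 496520 and northing = 5600499.
Only Eta satisfies 493000 ≤ easting ≤ 514156 and 5593705 ≤ northing ≤ 5611335.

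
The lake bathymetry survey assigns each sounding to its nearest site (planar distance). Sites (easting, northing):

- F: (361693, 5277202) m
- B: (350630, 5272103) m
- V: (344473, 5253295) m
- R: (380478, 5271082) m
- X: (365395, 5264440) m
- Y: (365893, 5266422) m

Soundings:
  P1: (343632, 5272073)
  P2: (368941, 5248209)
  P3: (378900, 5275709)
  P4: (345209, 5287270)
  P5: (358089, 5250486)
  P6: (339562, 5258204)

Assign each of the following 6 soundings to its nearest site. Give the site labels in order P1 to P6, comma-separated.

P1 → B (d²=48972904.00)
P2 → X (d²=276019477.00)
P3 → R (d²=23899213.00)
P4 → B (d²=259425130.00)
P5 → V (d²=193285937.00)
P6 → V (d²=48216202.00)

B, X, R, B, V, V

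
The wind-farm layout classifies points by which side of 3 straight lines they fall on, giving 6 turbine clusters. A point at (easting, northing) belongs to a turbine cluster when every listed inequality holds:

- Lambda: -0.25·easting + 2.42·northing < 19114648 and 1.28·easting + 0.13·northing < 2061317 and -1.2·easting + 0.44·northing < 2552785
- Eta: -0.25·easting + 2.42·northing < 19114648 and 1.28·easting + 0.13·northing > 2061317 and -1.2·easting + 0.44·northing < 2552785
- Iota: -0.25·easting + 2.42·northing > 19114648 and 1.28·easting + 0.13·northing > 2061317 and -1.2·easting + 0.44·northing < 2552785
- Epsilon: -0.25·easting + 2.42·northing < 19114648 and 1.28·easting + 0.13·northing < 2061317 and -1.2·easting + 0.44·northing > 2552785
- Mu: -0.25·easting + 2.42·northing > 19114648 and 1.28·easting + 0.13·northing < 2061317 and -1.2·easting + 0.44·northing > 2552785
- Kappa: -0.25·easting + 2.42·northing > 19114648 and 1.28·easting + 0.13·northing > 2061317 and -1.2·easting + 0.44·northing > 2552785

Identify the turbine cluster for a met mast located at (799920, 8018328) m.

-0.25·799920 + 2.42·8018328 = 19204373.760, which is > 19114648
1.28·799920 + 0.13·8018328 = 2066280.240, which is > 2061317
-1.2·799920 + 0.44·8018328 = 2568160.320, which is > 2552785
This sign pattern matches Kappa.

Kappa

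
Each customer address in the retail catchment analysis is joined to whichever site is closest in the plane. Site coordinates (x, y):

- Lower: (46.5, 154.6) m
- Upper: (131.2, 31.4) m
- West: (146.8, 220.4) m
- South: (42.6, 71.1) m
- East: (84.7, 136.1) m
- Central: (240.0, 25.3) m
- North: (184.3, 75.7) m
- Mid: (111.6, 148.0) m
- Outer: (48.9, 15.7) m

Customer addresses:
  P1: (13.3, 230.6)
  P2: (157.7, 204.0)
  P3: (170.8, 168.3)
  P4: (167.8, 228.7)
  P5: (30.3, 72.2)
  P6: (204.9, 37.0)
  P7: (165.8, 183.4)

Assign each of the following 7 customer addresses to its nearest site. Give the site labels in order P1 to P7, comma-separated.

P1 → Lower (d²=6878.24)
P2 → West (d²=387.77)
P3 → West (d²=3290.41)
P4 → West (d²=509.89)
P5 → South (d²=152.50)
P6 → Central (d²=1368.90)
P7 → West (d²=1730.00)

Lower, West, West, West, South, Central, West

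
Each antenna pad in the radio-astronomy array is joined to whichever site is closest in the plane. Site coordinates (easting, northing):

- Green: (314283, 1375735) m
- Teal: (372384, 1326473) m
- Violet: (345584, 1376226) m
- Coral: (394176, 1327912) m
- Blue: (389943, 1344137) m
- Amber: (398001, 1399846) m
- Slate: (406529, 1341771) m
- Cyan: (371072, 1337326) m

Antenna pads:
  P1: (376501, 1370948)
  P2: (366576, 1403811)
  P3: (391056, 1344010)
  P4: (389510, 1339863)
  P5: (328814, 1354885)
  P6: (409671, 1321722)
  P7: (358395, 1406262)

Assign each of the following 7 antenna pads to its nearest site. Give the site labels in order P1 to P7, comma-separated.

P1 → Blue (d²=899517085.00)
P2 → Amber (d²=1003251850.00)
P3 → Blue (d²=1254898.00)
P4 → Blue (d²=18454565.00)
P5 → Green (d²=645872461.00)
P6 → Coral (d²=278411125.00)
P7 → Violet (d²=1066283017.00)

Blue, Amber, Blue, Blue, Green, Coral, Violet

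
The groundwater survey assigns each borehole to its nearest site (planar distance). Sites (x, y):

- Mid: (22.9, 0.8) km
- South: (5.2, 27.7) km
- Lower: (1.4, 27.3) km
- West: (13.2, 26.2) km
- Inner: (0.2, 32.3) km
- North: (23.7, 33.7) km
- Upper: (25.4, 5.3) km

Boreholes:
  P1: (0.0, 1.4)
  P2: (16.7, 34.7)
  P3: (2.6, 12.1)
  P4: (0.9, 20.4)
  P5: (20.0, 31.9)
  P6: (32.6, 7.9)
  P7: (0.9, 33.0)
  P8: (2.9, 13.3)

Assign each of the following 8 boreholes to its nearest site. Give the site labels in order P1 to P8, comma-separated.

Mid, North, Lower, Lower, North, Upper, Inner, Lower

P1 → Mid (d²=524.77)
P2 → North (d²=50.00)
P3 → Lower (d²=232.48)
P4 → Lower (d²=47.86)
P5 → North (d²=16.93)
P6 → Upper (d²=58.60)
P7 → Inner (d²=0.98)
P8 → Lower (d²=198.25)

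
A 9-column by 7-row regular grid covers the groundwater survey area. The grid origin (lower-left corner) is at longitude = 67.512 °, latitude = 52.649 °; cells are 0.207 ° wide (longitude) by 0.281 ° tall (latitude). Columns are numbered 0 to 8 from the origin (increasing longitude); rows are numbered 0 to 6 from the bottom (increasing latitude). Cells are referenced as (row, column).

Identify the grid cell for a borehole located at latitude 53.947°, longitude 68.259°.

(4, 3)

Column index: ⌊(68.259 − 67.512) / 0.207⌋ = ⌊3.609⌋ = 3
Row offset from origin: ⌊(53.947 − 52.649) / 0.281⌋ = ⌊4.619⌋ = 4 → row 4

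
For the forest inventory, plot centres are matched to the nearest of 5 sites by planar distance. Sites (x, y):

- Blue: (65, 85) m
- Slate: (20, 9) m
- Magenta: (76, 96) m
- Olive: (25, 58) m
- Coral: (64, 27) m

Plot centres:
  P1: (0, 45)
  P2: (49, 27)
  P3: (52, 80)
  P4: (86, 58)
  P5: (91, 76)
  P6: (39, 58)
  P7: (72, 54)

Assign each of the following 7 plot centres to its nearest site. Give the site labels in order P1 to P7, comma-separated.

P1 → Olive (d²=794.00)
P2 → Coral (d²=225.00)
P3 → Blue (d²=194.00)
P4 → Blue (d²=1170.00)
P5 → Magenta (d²=625.00)
P6 → Olive (d²=196.00)
P7 → Coral (d²=793.00)

Olive, Coral, Blue, Blue, Magenta, Olive, Coral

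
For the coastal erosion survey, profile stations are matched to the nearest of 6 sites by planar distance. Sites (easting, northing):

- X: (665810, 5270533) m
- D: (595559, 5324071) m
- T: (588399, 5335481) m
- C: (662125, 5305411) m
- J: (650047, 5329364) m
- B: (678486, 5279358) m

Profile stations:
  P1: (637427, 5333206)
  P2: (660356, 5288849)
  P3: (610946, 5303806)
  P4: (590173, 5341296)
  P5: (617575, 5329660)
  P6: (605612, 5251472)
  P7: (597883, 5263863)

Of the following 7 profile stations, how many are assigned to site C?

1

P1 → J
P2 → C
P3 → D
P4 → T
P5 → D
P6 → X
P7 → D
1 of the 7 goes to C.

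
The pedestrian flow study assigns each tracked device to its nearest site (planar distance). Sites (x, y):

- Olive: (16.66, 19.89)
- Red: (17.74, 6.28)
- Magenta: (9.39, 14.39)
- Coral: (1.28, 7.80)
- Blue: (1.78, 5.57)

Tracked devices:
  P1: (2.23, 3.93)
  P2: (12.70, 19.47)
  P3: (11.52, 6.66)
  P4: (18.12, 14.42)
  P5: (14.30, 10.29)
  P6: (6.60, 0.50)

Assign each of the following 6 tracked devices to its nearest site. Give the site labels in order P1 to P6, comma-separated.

Blue, Olive, Red, Olive, Red, Blue

P1 → Blue (d²=2.89)
P2 → Olive (d²=15.86)
P3 → Red (d²=38.83)
P4 → Olive (d²=32.05)
P5 → Red (d²=27.91)
P6 → Blue (d²=48.94)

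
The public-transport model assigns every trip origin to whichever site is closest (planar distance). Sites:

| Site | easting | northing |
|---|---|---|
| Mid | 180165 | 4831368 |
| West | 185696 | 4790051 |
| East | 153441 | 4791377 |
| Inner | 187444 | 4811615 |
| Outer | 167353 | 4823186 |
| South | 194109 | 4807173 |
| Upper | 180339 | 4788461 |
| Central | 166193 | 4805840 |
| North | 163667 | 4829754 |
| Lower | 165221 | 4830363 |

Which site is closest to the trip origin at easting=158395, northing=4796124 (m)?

Squared distances to each site:
Mid: 1716072436.000; West: 782225930.000; East: 47076125.000; Inner: 1083815482.000; Outer: 812597608.000; South: 1397570197.000; Upper: 540260705.000; Central: 155209460.000; North: 1158770884.000; Lower: 1218903397.000.
Minimum at East.

East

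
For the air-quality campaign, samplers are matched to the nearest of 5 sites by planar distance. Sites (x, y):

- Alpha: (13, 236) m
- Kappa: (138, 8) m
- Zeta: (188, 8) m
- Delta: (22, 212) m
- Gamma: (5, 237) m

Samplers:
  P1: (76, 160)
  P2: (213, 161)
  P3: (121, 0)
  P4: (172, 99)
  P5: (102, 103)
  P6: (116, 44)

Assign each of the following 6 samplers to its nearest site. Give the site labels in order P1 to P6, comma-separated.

Delta, Zeta, Kappa, Zeta, Kappa, Kappa

P1 → Delta (d²=5620.00)
P2 → Zeta (d²=24034.00)
P3 → Kappa (d²=353.00)
P4 → Zeta (d²=8537.00)
P5 → Kappa (d²=10321.00)
P6 → Kappa (d²=1780.00)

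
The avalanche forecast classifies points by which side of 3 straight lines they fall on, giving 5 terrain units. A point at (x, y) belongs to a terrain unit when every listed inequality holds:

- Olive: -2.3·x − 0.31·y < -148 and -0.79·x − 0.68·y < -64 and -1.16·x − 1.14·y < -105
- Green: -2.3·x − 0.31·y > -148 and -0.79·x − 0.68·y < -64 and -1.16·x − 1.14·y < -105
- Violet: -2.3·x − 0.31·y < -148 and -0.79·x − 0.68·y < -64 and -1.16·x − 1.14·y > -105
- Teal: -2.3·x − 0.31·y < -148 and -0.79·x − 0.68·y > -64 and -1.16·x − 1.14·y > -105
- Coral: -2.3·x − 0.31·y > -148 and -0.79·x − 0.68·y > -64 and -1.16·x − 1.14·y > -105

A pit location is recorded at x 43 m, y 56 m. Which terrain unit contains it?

-2.3·43 − 0.31·56 = -116.260, which is > -148
-0.79·43 − 0.68·56 = -72.050, which is < -64
-1.16·43 − 1.14·56 = -113.720, which is < -105
This sign pattern matches Green.

Green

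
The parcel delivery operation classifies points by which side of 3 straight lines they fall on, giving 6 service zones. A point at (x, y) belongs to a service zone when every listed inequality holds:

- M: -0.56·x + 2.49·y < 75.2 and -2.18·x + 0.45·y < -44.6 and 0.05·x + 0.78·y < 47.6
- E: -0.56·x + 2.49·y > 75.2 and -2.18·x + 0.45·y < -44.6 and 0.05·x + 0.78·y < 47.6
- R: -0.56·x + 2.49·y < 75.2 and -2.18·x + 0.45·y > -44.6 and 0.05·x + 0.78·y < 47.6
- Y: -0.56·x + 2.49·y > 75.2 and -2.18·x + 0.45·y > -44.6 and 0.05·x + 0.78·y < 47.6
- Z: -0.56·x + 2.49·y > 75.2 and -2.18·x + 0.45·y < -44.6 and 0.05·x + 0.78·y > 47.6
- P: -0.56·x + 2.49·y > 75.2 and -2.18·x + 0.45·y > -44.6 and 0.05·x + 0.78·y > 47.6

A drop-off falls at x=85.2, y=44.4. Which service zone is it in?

-0.56·85.2 + 2.49·44.4 = 62.844, which is < 75.2
-2.18·85.2 + 0.45·44.4 = -165.756, which is < -44.6
0.05·85.2 + 0.78·44.4 = 38.892, which is < 47.6
This sign pattern matches M.

M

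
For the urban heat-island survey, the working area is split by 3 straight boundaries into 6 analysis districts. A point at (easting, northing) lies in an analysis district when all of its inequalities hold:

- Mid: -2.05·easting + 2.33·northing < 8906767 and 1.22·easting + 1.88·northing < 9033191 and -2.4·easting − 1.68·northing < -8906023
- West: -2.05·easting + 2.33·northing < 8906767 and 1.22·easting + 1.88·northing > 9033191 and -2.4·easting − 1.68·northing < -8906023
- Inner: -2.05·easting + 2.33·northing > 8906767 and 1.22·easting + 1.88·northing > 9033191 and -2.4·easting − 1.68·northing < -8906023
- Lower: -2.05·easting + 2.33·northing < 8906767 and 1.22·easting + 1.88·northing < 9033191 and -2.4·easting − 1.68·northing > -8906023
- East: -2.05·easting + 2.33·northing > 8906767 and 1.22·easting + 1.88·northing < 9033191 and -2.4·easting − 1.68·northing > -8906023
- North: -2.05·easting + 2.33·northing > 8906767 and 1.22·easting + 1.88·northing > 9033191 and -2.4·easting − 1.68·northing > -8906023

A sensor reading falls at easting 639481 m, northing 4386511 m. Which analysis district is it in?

-2.05·639481 + 2.33·4386511 = 8909634.580, which is > 8906767
1.22·639481 + 1.88·4386511 = 9026807.500, which is < 9033191
-2.4·639481 − 1.68·4386511 = -8904092.880, which is > -8906023
This sign pattern matches East.

East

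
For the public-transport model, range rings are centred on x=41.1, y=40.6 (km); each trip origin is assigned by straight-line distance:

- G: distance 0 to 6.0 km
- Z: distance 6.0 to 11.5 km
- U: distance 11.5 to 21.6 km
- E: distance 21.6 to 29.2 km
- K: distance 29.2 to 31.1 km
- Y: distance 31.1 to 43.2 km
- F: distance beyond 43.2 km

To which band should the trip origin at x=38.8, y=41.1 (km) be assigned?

G

Distance = √((38.8−41.1)² + (41.1−40.6)²) = √(5.290 + 0.250) = 2.354 km.
0 ≤ 2.354 < 6.0 → G.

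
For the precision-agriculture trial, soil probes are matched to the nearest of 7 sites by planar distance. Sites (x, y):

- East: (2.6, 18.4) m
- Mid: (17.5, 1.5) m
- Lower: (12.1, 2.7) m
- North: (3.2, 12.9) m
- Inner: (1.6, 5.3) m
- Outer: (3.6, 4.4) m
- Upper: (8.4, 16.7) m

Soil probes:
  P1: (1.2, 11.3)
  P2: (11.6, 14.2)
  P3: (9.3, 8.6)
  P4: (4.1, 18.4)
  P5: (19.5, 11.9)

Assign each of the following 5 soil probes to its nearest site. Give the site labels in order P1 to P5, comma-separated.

North, Upper, Lower, East, Mid

P1 → North (d²=6.56)
P2 → Upper (d²=16.49)
P3 → Lower (d²=42.65)
P4 → East (d²=2.25)
P5 → Mid (d²=112.16)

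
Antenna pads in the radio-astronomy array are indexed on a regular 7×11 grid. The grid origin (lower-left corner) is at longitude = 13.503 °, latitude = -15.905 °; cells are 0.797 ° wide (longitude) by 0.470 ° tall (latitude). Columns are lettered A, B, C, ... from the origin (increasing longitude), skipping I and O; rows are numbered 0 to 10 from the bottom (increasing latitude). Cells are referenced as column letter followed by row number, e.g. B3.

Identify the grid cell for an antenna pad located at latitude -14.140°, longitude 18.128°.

Column index: ⌊(18.128 − 13.503) / 0.797⌋ = ⌊5.803⌋ = 5 → column F
Row offset from origin: ⌊(-14.140 − -15.905) / 0.470⌋ = ⌊3.755⌋ = 3 → row 3

F3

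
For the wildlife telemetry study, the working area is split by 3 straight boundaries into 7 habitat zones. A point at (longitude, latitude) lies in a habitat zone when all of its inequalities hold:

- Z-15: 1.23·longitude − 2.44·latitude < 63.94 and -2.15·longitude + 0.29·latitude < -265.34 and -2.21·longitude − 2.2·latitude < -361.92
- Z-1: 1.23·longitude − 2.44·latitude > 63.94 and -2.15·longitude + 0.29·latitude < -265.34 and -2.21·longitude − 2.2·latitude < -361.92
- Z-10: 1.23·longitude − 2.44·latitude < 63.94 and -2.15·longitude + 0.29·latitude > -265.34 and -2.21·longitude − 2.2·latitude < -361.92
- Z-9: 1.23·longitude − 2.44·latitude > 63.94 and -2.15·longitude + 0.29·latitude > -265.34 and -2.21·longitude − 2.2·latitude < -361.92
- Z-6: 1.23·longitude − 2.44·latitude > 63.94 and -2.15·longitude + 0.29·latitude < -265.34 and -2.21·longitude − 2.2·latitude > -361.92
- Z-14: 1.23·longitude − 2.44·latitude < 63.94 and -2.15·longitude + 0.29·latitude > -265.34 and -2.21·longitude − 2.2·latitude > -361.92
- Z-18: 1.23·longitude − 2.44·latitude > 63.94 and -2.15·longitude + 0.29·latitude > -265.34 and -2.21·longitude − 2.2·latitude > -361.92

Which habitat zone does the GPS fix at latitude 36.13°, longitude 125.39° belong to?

Z-18

1.23·125.39 − 2.44·36.13 = 66.073, which is > 63.94
-2.15·125.39 + 0.29·36.13 = -259.111, which is > -265.34
-2.21·125.39 − 2.2·36.13 = -356.598, which is > -361.92
This sign pattern matches Z-18.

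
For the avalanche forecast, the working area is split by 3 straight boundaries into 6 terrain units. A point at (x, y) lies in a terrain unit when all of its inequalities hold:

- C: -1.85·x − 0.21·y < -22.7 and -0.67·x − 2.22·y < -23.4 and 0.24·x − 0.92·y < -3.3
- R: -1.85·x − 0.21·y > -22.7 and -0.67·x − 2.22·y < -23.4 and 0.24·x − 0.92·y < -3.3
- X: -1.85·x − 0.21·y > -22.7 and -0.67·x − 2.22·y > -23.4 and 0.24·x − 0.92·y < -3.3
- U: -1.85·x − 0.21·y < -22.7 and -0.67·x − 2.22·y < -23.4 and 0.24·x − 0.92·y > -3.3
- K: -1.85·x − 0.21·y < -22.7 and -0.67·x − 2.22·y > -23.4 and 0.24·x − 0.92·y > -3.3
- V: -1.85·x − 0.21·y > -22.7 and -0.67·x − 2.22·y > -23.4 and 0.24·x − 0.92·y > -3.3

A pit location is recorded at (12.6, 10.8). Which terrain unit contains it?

C

-1.85·12.6 − 0.21·10.8 = -25.578, which is < -22.7
-0.67·12.6 − 2.22·10.8 = -32.418, which is < -23.4
0.24·12.6 − 0.92·10.8 = -6.912, which is < -3.3
This sign pattern matches C.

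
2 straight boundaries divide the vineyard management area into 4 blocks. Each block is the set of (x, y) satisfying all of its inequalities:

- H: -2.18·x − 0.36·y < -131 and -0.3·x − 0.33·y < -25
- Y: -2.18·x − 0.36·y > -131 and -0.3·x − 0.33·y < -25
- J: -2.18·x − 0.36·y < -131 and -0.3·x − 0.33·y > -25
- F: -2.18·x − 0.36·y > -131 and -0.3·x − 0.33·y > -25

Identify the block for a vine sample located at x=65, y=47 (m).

H

-2.18·65 − 0.36·47 = -158.620, which is < -131
-0.3·65 − 0.33·47 = -35.010, which is < -25
This sign pattern matches H.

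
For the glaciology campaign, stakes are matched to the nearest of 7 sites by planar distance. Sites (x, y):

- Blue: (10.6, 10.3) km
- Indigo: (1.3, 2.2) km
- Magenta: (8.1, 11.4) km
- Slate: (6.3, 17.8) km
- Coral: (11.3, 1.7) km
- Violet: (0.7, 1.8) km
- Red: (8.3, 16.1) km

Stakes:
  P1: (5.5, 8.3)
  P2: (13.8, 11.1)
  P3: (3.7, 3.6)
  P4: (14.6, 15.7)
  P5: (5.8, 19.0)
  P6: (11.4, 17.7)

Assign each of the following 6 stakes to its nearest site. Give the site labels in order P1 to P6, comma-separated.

P1 → Magenta (d²=16.37)
P2 → Blue (d²=10.88)
P3 → Indigo (d²=7.72)
P4 → Red (d²=39.85)
P5 → Slate (d²=1.69)
P6 → Red (d²=12.17)

Magenta, Blue, Indigo, Red, Slate, Red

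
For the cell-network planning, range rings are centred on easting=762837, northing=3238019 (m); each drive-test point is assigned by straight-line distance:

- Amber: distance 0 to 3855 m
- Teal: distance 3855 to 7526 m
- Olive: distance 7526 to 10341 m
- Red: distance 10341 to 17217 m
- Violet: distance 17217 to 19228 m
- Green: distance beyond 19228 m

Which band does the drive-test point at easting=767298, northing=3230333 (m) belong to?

Olive

Distance = √((767298−762837)² + (3230333−3238019)²) = √(19900521.000 + 59074596.000) = 8886.795 m.
7526 ≤ 8886.795 < 10341 → Olive.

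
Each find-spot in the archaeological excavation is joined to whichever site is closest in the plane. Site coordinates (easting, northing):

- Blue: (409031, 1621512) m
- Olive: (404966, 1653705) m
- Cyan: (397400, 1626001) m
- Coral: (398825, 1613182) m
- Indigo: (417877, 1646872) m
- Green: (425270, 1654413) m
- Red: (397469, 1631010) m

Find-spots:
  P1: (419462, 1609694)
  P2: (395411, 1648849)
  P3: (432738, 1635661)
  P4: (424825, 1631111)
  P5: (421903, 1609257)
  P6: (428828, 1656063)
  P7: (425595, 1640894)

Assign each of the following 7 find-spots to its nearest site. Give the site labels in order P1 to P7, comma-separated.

P1 → Blue (d²=248470885.00)
P2 → Olive (d²=114878761.00)
P3 → Indigo (d²=346535842.00)
P4 → Indigo (d²=296683825.00)
P5 → Blue (d²=315873409.00)
P6 → Green (d²=15381864.00)
P7 → Indigo (d²=95304008.00)

Blue, Olive, Indigo, Indigo, Blue, Green, Indigo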